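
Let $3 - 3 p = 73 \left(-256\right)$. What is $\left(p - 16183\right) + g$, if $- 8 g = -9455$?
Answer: $- \frac{210499}{24} \approx -8770.8$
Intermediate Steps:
$g = \frac{9455}{8}$ ($g = \left(- \frac{1}{8}\right) \left(-9455\right) = \frac{9455}{8} \approx 1181.9$)
$p = \frac{18691}{3}$ ($p = 1 - \frac{73 \left(-256\right)}{3} = 1 - - \frac{18688}{3} = 1 + \frac{18688}{3} = \frac{18691}{3} \approx 6230.3$)
$\left(p - 16183\right) + g = \left(\frac{18691}{3} - 16183\right) + \frac{9455}{8} = - \frac{29858}{3} + \frac{9455}{8} = - \frac{210499}{24}$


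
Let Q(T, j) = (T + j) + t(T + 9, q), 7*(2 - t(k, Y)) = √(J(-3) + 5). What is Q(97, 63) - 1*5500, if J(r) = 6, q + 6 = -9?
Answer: -5338 - √11/7 ≈ -5338.5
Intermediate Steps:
q = -15 (q = -6 - 9 = -15)
t(k, Y) = 2 - √11/7 (t(k, Y) = 2 - √(6 + 5)/7 = 2 - √11/7)
Q(T, j) = 2 + T + j - √11/7 (Q(T, j) = (T + j) + (2 - √11/7) = 2 + T + j - √11/7)
Q(97, 63) - 1*5500 = (2 + 97 + 63 - √11/7) - 1*5500 = (162 - √11/7) - 5500 = -5338 - √11/7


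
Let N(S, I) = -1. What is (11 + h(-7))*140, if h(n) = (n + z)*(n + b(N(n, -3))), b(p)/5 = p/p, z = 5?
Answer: 2100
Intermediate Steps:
b(p) = 5 (b(p) = 5*(p/p) = 5*1 = 5)
h(n) = (5 + n)**2 (h(n) = (n + 5)*(n + 5) = (5 + n)*(5 + n) = (5 + n)**2)
(11 + h(-7))*140 = (11 + (25 + (-7)**2 + 10*(-7)))*140 = (11 + (25 + 49 - 70))*140 = (11 + 4)*140 = 15*140 = 2100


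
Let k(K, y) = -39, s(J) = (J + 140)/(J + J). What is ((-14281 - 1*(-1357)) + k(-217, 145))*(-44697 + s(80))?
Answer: 4635115095/8 ≈ 5.7939e+8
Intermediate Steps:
s(J) = (140 + J)/(2*J) (s(J) = (140 + J)/((2*J)) = (140 + J)*(1/(2*J)) = (140 + J)/(2*J))
((-14281 - 1*(-1357)) + k(-217, 145))*(-44697 + s(80)) = ((-14281 - 1*(-1357)) - 39)*(-44697 + (½)*(140 + 80)/80) = ((-14281 + 1357) - 39)*(-44697 + (½)*(1/80)*220) = (-12924 - 39)*(-44697 + 11/8) = -12963*(-357565/8) = 4635115095/8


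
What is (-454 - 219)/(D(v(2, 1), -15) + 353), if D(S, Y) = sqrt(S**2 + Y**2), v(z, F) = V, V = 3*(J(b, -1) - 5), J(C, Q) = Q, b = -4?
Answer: -237569/124060 + 2019*sqrt(61)/124060 ≈ -1.7878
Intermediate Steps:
V = -18 (V = 3*(-1 - 5) = 3*(-6) = -18)
v(z, F) = -18
(-454 - 219)/(D(v(2, 1), -15) + 353) = (-454 - 219)/(sqrt((-18)**2 + (-15)**2) + 353) = -673/(sqrt(324 + 225) + 353) = -673/(sqrt(549) + 353) = -673/(3*sqrt(61) + 353) = -673/(353 + 3*sqrt(61))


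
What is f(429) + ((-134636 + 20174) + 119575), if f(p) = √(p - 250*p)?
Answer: 5113 + 3*I*√11869 ≈ 5113.0 + 326.83*I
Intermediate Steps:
f(p) = √249*√(-p) (f(p) = √(-249*p) = √249*√(-p))
f(429) + ((-134636 + 20174) + 119575) = √249*√(-1*429) + ((-134636 + 20174) + 119575) = √249*√(-429) + (-114462 + 119575) = √249*(I*√429) + 5113 = 3*I*√11869 + 5113 = 5113 + 3*I*√11869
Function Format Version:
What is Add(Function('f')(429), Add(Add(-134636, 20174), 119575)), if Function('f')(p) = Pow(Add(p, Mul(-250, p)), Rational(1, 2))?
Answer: Add(5113, Mul(3, I, Pow(11869, Rational(1, 2)))) ≈ Add(5113.0, Mul(326.83, I))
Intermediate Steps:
Function('f')(p) = Mul(Pow(249, Rational(1, 2)), Pow(Mul(-1, p), Rational(1, 2))) (Function('f')(p) = Pow(Mul(-249, p), Rational(1, 2)) = Mul(Pow(249, Rational(1, 2)), Pow(Mul(-1, p), Rational(1, 2))))
Add(Function('f')(429), Add(Add(-134636, 20174), 119575)) = Add(Mul(Pow(249, Rational(1, 2)), Pow(Mul(-1, 429), Rational(1, 2))), Add(Add(-134636, 20174), 119575)) = Add(Mul(Pow(249, Rational(1, 2)), Pow(-429, Rational(1, 2))), Add(-114462, 119575)) = Add(Mul(Pow(249, Rational(1, 2)), Mul(I, Pow(429, Rational(1, 2)))), 5113) = Add(Mul(3, I, Pow(11869, Rational(1, 2))), 5113) = Add(5113, Mul(3, I, Pow(11869, Rational(1, 2))))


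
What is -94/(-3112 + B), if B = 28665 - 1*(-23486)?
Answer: -94/49039 ≈ -0.0019168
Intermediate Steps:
B = 52151 (B = 28665 + 23486 = 52151)
-94/(-3112 + B) = -94/(-3112 + 52151) = -94/49039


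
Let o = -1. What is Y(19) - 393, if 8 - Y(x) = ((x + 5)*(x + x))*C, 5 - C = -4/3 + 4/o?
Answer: -9809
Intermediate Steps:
C = 31/3 (C = 5 - (-4/3 + 4/(-1)) = 5 - (-4*⅓ + 4*(-1)) = 5 - (-4/3 - 4) = 5 - 1*(-16/3) = 5 + 16/3 = 31/3 ≈ 10.333)
Y(x) = 8 - 62*x*(5 + x)/3 (Y(x) = 8 - (x + 5)*(x + x)*31/3 = 8 - (5 + x)*(2*x)*31/3 = 8 - 2*x*(5 + x)*31/3 = 8 - 62*x*(5 + x)/3)
Y(19) - 393 = (8 - 310/3*19 - 62/3*19²) - 393 = (8 - 5890/3 - 62/3*361) - 393 = (8 - 5890/3 - 22382/3) - 393 = -9416 - 393 = -9809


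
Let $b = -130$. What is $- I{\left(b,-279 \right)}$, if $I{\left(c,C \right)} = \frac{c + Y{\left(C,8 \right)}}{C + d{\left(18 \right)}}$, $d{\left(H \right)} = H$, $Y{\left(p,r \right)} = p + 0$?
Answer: $- \frac{409}{261} \approx -1.567$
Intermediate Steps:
$Y{\left(p,r \right)} = p$
$I{\left(c,C \right)} = \frac{C + c}{18 + C}$ ($I{\left(c,C \right)} = \frac{c + C}{C + 18} = \frac{C + c}{18 + C}$)
$- I{\left(b,-279 \right)} = - \frac{-279 - 130}{18 - 279} = - \frac{-409}{-261} = - \frac{\left(-1\right) \left(-409\right)}{261} = \left(-1\right) \frac{409}{261} = - \frac{409}{261}$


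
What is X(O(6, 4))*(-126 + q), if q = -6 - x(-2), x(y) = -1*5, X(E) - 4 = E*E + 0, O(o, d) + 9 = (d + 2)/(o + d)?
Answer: -236728/25 ≈ -9469.1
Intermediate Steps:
O(o, d) = -9 + (2 + d)/(d + o) (O(o, d) = -9 + (d + 2)/(o + d) = -9 + (2 + d)/(d + o))
X(E) = 4 + E² (X(E) = 4 + (E*E + 0) = 4 + (E² + 0) = 4 + E²)
x(y) = -5
q = -1 (q = -6 - 1*(-5) = -6 + 5 = -1)
X(O(6, 4))*(-126 + q) = (4 + ((2 - 9*6 - 8*4)/(4 + 6))²)*(-126 - 1) = (4 + ((2 - 54 - 32)/10)²)*(-127) = (4 + ((⅒)*(-84))²)*(-127) = (4 + (-42/5)²)*(-127) = (4 + 1764/25)*(-127) = (1864/25)*(-127) = -236728/25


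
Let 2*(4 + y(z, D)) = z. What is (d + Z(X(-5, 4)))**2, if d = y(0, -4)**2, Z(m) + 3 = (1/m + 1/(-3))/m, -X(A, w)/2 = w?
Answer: 6285049/36864 ≈ 170.49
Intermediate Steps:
y(z, D) = -4 + z/2
X(A, w) = -2*w
Z(m) = -3 + (-1/3 + 1/m)/m (Z(m) = -3 + (1/m + 1/(-3))/m = -3 + (1/m + 1*(-1/3))/m = -3 + (1/m - 1/3)/m = -3 + (-1/3 + 1/m)/m)
d = 16 (d = (-4 + (1/2)*0)**2 = (-4 + 0)**2 = (-4)**2 = 16)
(d + Z(X(-5, 4)))**2 = (16 + (-3 + (-2*4)**(-2) - 1/(3*((-2*4)))))**2 = (16 + (-3 + (-8)**(-2) - 1/3/(-8)))**2 = (16 + (-3 + 1/64 - 1/3*(-1/8)))**2 = (16 + (-3 + 1/64 + 1/24))**2 = (16 - 565/192)**2 = (2507/192)**2 = 6285049/36864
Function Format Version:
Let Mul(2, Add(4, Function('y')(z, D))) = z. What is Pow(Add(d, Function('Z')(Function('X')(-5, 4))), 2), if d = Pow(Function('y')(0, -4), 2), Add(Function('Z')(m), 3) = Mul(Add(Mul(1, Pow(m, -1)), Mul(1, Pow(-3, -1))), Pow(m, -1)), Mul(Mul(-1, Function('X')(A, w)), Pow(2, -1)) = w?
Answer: Rational(6285049, 36864) ≈ 170.49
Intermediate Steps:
Function('y')(z, D) = Add(-4, Mul(Rational(1, 2), z))
Function('X')(A, w) = Mul(-2, w)
Function('Z')(m) = Add(-3, Mul(Pow(m, -1), Add(Rational(-1, 3), Pow(m, -1)))) (Function('Z')(m) = Add(-3, Mul(Add(Mul(1, Pow(m, -1)), Mul(1, Pow(-3, -1))), Pow(m, -1))) = Add(-3, Mul(Add(Pow(m, -1), Mul(1, Rational(-1, 3))), Pow(m, -1))) = Add(-3, Mul(Add(Pow(m, -1), Rational(-1, 3)), Pow(m, -1))) = Add(-3, Mul(Add(Rational(-1, 3), Pow(m, -1)), Pow(m, -1))) = Add(-3, Mul(Pow(m, -1), Add(Rational(-1, 3), Pow(m, -1)))))
d = 16 (d = Pow(Add(-4, Mul(Rational(1, 2), 0)), 2) = Pow(Add(-4, 0), 2) = Pow(-4, 2) = 16)
Pow(Add(d, Function('Z')(Function('X')(-5, 4))), 2) = Pow(Add(16, Add(-3, Pow(Mul(-2, 4), -2), Mul(Rational(-1, 3), Pow(Mul(-2, 4), -1)))), 2) = Pow(Add(16, Add(-3, Pow(-8, -2), Mul(Rational(-1, 3), Pow(-8, -1)))), 2) = Pow(Add(16, Add(-3, Rational(1, 64), Mul(Rational(-1, 3), Rational(-1, 8)))), 2) = Pow(Add(16, Add(-3, Rational(1, 64), Rational(1, 24))), 2) = Pow(Add(16, Rational(-565, 192)), 2) = Pow(Rational(2507, 192), 2) = Rational(6285049, 36864)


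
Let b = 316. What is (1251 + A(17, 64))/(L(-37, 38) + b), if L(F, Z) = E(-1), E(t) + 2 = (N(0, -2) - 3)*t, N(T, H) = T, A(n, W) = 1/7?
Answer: 8758/2219 ≈ 3.9468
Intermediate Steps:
A(n, W) = 1/7
E(t) = -2 - 3*t (E(t) = -2 + (0 - 3)*t = -2 - 3*t)
L(F, Z) = 1 (L(F, Z) = -2 - 3*(-1) = -2 + 3 = 1)
(1251 + A(17, 64))/(L(-37, 38) + b) = (1251 + 1/7)/(1 + 316) = (8758/7)/317 = (8758/7)*(1/317) = 8758/2219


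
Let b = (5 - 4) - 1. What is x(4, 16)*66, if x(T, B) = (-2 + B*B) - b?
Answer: 16764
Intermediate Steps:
b = 0 (b = 1 - 1 = 0)
x(T, B) = -2 + B² (x(T, B) = (-2 + B*B) - 1*0 = (-2 + B²) + 0 = -2 + B²)
x(4, 16)*66 = (-2 + 16²)*66 = (-2 + 256)*66 = 254*66 = 16764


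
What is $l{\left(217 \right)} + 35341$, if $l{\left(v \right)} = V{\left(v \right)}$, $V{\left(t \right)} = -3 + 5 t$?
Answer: $36423$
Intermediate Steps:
$l{\left(v \right)} = -3 + 5 v$
$l{\left(217 \right)} + 35341 = \left(-3 + 5 \cdot 217\right) + 35341 = \left(-3 + 1085\right) + 35341 = 1082 + 35341 = 36423$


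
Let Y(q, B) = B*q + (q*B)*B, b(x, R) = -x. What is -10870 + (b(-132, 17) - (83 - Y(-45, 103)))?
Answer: -492861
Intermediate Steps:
Y(q, B) = B*q + q*B**2 (Y(q, B) = B*q + (B*q)*B = B*q + q*B**2)
-10870 + (b(-132, 17) - (83 - Y(-45, 103))) = -10870 + (-1*(-132) - (83 - 103*(-45)*(1 + 103))) = -10870 + (132 - (83 - 103*(-45)*104)) = -10870 + (132 - (83 - 1*(-482040))) = -10870 + (132 - (83 + 482040)) = -10870 + (132 - 1*482123) = -10870 + (132 - 482123) = -10870 - 481991 = -492861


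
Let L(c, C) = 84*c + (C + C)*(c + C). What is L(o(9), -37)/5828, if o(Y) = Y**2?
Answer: 887/1457 ≈ 0.60879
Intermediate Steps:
L(c, C) = 84*c + 2*C*(C + c) (L(c, C) = 84*c + (2*C)*(C + c) = 84*c + 2*C*(C + c))
L(o(9), -37)/5828 = (2*(-37)**2 + 84*9**2 + 2*(-37)*9**2)/5828 = (2*1369 + 84*81 + 2*(-37)*81)*(1/5828) = (2738 + 6804 - 5994)*(1/5828) = 3548*(1/5828) = 887/1457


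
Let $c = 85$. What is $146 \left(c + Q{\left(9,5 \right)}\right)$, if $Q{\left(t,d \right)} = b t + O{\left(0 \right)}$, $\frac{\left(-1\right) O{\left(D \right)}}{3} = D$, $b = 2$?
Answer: $15038$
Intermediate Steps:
$O{\left(D \right)} = - 3 D$
$Q{\left(t,d \right)} = 2 t$ ($Q{\left(t,d \right)} = 2 t - 0 = 2 t + 0 = 2 t$)
$146 \left(c + Q{\left(9,5 \right)}\right) = 146 \left(85 + 2 \cdot 9\right) = 146 \left(85 + 18\right) = 146 \cdot 103 = 15038$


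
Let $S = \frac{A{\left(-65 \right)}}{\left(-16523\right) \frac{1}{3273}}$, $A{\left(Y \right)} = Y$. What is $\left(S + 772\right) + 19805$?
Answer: $\frac{26169732}{1271} \approx 20590.0$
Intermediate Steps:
$S = \frac{16365}{1271}$ ($S = - \frac{65}{\left(-16523\right) \frac{1}{3273}} = - \frac{65}{- \frac{16523}{3273}} = \left(-65\right) \left(- \frac{3273}{16523}\right) = \frac{16365}{1271} \approx 12.876$)
$\left(S + 772\right) + 19805 = \left(\frac{16365}{1271} + 772\right) + 19805 = \frac{997577}{1271} + 19805 = \frac{26169732}{1271}$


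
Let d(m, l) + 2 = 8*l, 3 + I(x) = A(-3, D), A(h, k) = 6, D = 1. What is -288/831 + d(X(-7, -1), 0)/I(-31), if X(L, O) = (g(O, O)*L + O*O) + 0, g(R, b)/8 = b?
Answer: -842/831 ≈ -1.0132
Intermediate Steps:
g(R, b) = 8*b
I(x) = 3 (I(x) = -3 + 6 = 3)
X(L, O) = O**2 + 8*L*O (X(L, O) = ((8*O)*L + O*O) + 0 = (8*L*O + O**2) + 0 = (O**2 + 8*L*O) + 0 = O**2 + 8*L*O)
d(m, l) = -2 + 8*l
-288/831 + d(X(-7, -1), 0)/I(-31) = -288/831 + (-2 + 8*0)/3 = -288*1/831 + (-2 + 0)*(1/3) = -96/277 - 2*1/3 = -96/277 - 2/3 = -842/831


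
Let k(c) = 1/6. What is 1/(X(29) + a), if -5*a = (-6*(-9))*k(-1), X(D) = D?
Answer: 5/136 ≈ 0.036765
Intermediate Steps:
k(c) = ⅙
a = -9/5 (a = -(-6*(-9))/(5*6) = -54/(5*6) = -⅕*9 = -9/5 ≈ -1.8000)
1/(X(29) + a) = 1/(29 - 9/5) = 1/(136/5) = 5/136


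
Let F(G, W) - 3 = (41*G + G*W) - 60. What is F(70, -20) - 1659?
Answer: -246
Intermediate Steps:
F(G, W) = -57 + 41*G + G*W (F(G, W) = 3 + ((41*G + G*W) - 60) = 3 + (-60 + 41*G + G*W) = -57 + 41*G + G*W)
F(70, -20) - 1659 = (-57 + 41*70 + 70*(-20)) - 1659 = (-57 + 2870 - 1400) - 1659 = 1413 - 1659 = -246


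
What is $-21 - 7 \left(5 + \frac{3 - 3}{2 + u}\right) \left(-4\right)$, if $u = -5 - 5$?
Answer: $119$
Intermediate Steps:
$u = -10$
$-21 - 7 \left(5 + \frac{3 - 3}{2 + u}\right) \left(-4\right) = -21 - 7 \left(5 + \frac{3 - 3}{2 - 10}\right) \left(-4\right) = -21 - 7 \left(5 + \frac{0}{-8}\right) \left(-4\right) = -21 - 7 \left(5 + 0 \left(- \frac{1}{8}\right)\right) \left(-4\right) = -21 - 7 \left(5 + 0\right) \left(-4\right) = -21 - 7 \cdot 5 \left(-4\right) = -21 - -140 = -21 + 140 = 119$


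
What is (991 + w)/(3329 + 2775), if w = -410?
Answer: 83/872 ≈ 0.095183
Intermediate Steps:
(991 + w)/(3329 + 2775) = (991 - 410)/(3329 + 2775) = 581/6104 = 581*(1/6104) = 83/872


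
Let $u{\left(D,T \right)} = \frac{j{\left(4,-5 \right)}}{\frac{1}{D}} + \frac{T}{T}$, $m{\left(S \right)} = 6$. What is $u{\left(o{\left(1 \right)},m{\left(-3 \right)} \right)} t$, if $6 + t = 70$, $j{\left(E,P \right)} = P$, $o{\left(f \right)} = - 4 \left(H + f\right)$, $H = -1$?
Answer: $64$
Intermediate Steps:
$o{\left(f \right)} = 4 - 4 f$ ($o{\left(f \right)} = - 4 \left(-1 + f\right) = 4 - 4 f$)
$t = 64$ ($t = -6 + 70 = 64$)
$u{\left(D,T \right)} = 1 - 5 D$ ($u{\left(D,T \right)} = - \frac{5}{\frac{1}{D}} + \frac{T}{T} = - 5 D + 1 = 1 - 5 D$)
$u{\left(o{\left(1 \right)},m{\left(-3 \right)} \right)} t = \left(1 - 5 \left(4 - 4\right)\right) 64 = \left(1 - 0\right) 64 = \left(1 + 0\right) 64 = 1 \cdot 64 = 64$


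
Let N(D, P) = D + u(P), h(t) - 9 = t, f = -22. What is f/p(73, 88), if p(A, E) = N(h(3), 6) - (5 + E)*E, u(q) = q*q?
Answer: 11/4068 ≈ 0.0027040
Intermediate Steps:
h(t) = 9 + t
u(q) = q**2
N(D, P) = D + P**2
p(A, E) = 48 - E*(5 + E) (p(A, E) = ((9 + 3) + 6**2) - (5 + E)*E = (12 + 36) - E*(5 + E) = 48 - E*(5 + E))
f/p(73, 88) = -22/(48 - 1*88**2 - 5*88) = -22/(48 - 1*7744 - 440) = -22/(48 - 7744 - 440) = -22/(-8136) = -22*(-1/8136) = 11/4068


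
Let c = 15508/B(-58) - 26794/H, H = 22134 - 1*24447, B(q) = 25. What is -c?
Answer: -36539854/57825 ≈ -631.90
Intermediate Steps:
H = -2313 (H = 22134 - 24447 = -2313)
c = 36539854/57825 (c = 15508/25 - 26794/(-2313) = 15508*(1/25) - 26794*(-1/2313) = 15508/25 + 26794/2313 = 36539854/57825 ≈ 631.90)
-c = -1*36539854/57825 = -36539854/57825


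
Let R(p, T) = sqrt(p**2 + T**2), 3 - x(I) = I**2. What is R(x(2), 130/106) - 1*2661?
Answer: -2661 + sqrt(7034)/53 ≈ -2659.4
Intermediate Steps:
x(I) = 3 - I**2
R(p, T) = sqrt(T**2 + p**2)
R(x(2), 130/106) - 1*2661 = sqrt((130/106)**2 + (3 - 1*2**2)**2) - 1*2661 = sqrt((130*(1/106))**2 + (3 - 1*4)**2) - 2661 = sqrt((65/53)**2 + (3 - 4)**2) - 2661 = sqrt(4225/2809 + (-1)**2) - 2661 = sqrt(4225/2809 + 1) - 2661 = sqrt(7034/2809) - 2661 = sqrt(7034)/53 - 2661 = -2661 + sqrt(7034)/53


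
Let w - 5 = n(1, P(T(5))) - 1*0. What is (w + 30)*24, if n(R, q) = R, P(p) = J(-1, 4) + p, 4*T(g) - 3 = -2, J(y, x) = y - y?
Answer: 864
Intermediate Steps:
J(y, x) = 0
T(g) = ¼ (T(g) = ¾ + (¼)*(-2) = ¾ - ½ = ¼)
P(p) = p (P(p) = 0 + p = p)
w = 6 (w = 5 + (1 - 1*0) = 5 + (1 + 0) = 5 + 1 = 6)
(w + 30)*24 = (6 + 30)*24 = 36*24 = 864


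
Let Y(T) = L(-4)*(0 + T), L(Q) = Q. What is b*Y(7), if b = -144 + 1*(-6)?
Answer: 4200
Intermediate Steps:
Y(T) = -4*T (Y(T) = -4*(0 + T) = -4*T)
b = -150 (b = -144 - 6 = -150)
b*Y(7) = -(-600)*7 = -150*(-28) = 4200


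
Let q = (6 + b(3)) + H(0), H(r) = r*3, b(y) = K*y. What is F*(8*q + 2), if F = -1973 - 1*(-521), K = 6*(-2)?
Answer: 345576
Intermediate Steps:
K = -12
b(y) = -12*y
F = -1452 (F = -1973 + 521 = -1452)
H(r) = 3*r
q = -30 (q = (6 - 12*3) + 3*0 = (6 - 36) + 0 = -30 + 0 = -30)
F*(8*q + 2) = -1452*(8*(-30) + 2) = -1452*(-240 + 2) = -1452*(-238) = 345576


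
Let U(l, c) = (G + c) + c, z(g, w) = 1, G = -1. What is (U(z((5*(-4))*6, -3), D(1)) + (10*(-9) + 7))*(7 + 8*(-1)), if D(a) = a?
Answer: 82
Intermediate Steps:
U(l, c) = -1 + 2*c (U(l, c) = (-1 + c) + c = -1 + 2*c)
(U(z((5*(-4))*6, -3), D(1)) + (10*(-9) + 7))*(7 + 8*(-1)) = ((-1 + 2*1) + (10*(-9) + 7))*(7 + 8*(-1)) = ((-1 + 2) + (-90 + 7))*(7 - 8) = (1 - 83)*(-1) = -82*(-1) = 82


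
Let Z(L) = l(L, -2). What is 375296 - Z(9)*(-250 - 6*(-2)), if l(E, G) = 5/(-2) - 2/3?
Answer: 1123627/3 ≈ 3.7454e+5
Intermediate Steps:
l(E, G) = -19/6 (l(E, G) = 5*(-½) - 2*⅓ = -5/2 - ⅔ = -19/6)
Z(L) = -19/6
375296 - Z(9)*(-250 - 6*(-2)) = 375296 - (-19)*(-250 - 6*(-2))/6 = 375296 - (-19)*(-250 + 12)/6 = 375296 - (-19)*(-238)/6 = 375296 - 1*2261/3 = 375296 - 2261/3 = 1123627/3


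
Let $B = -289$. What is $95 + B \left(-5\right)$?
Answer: $1540$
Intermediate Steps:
$95 + B \left(-5\right) = 95 - -1445 = 95 + 1445 = 1540$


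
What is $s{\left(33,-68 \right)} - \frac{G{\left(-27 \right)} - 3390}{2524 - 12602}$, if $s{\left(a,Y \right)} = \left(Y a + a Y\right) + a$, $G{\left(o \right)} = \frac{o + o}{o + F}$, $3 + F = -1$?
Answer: $- \frac{695963613}{156209} \approx -4455.3$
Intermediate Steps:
$F = -4$ ($F = -3 - 1 = -4$)
$G{\left(o \right)} = \frac{2 o}{-4 + o}$ ($G{\left(o \right)} = \frac{o + o}{o - 4} = \frac{2 o}{-4 + o}$)
$s{\left(a,Y \right)} = a + 2 Y a$ ($s{\left(a,Y \right)} = \left(Y a + Y a\right) + a = 2 Y a + a = a + 2 Y a$)
$s{\left(33,-68 \right)} - \frac{G{\left(-27 \right)} - 3390}{2524 - 12602} = 33 \left(1 + 2 \left(-68\right)\right) - \frac{2 \left(-27\right) \frac{1}{-4 - 27} - 3390}{2524 - 12602} = 33 \left(1 - 136\right) - \frac{2 \left(-27\right) \frac{1}{-31} - 3390}{-10078} = 33 \left(-135\right) - \left(2 \left(-27\right) \left(- \frac{1}{31}\right) - 3390\right) \left(- \frac{1}{10078}\right) = -4455 - \left(\frac{54}{31} - 3390\right) \left(- \frac{1}{10078}\right) = -4455 - \left(- \frac{105036}{31}\right) \left(- \frac{1}{10078}\right) = -4455 - \frac{52518}{156209} = - \frac{695963613}{156209}$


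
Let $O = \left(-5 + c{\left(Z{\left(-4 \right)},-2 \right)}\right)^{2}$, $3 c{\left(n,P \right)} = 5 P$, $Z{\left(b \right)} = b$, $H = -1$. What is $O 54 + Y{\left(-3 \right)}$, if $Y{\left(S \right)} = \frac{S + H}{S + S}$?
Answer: $\frac{11252}{3} \approx 3750.7$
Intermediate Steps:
$c{\left(n,P \right)} = \frac{5 P}{3}$
$Y{\left(S \right)} = \frac{-1 + S}{2 S}$ ($Y{\left(S \right)} = \frac{S - 1}{S + S} = \frac{-1 + S}{2 S}$)
$O = \frac{625}{9}$ ($O = \left(-5 + \frac{5}{3} \left(-2\right)\right)^{2} = \left(-5 - \frac{10}{3}\right)^{2} = \left(- \frac{25}{3}\right)^{2} = \frac{625}{9} \approx 69.444$)
$O 54 + Y{\left(-3 \right)} = \frac{625}{9} \cdot 54 + \frac{-1 - 3}{2 \left(-3\right)} = 3750 + \frac{1}{2} \left(- \frac{1}{3}\right) \left(-4\right) = 3750 + \frac{2}{3} = \frac{11252}{3}$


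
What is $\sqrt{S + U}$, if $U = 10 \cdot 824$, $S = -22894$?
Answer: $i \sqrt{14654} \approx 121.05 i$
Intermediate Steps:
$U = 8240$
$\sqrt{S + U} = \sqrt{-22894 + 8240} = \sqrt{-14654} = i \sqrt{14654}$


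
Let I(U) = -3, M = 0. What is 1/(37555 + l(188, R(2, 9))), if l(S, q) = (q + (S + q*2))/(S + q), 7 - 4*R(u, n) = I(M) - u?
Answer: 191/7173202 ≈ 2.6627e-5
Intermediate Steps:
R(u, n) = 5/2 + u/4 (R(u, n) = 7/4 - (-3 - u)/4 = 7/4 + (¾ + u/4) = 5/2 + u/4)
l(S, q) = (S + 3*q)/(S + q) (l(S, q) = (q + (S + 2*q))/(S + q) = (S + 3*q)/(S + q))
1/(37555 + l(188, R(2, 9))) = 1/(37555 + (188 + 3*(5/2 + (¼)*2))/(188 + (5/2 + (¼)*2))) = 1/(37555 + (188 + 3*(5/2 + ½))/(188 + (5/2 + ½))) = 1/(37555 + (188 + 3*3)/(188 + 3)) = 1/(37555 + (188 + 9)/191) = 1/(37555 + (1/191)*197) = 1/(37555 + 197/191) = 1/(7173202/191) = 191/7173202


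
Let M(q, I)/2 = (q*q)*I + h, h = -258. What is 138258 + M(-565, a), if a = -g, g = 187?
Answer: -119252408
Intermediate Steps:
a = -187 (a = -1*187 = -187)
M(q, I) = -516 + 2*I*q² (M(q, I) = 2*((q*q)*I - 258) = 2*(q²*I - 258) = 2*(I*q² - 258) = 2*(-258 + I*q²) = -516 + 2*I*q²)
138258 + M(-565, a) = 138258 + (-516 + 2*(-187)*(-565)²) = 138258 + (-516 + 2*(-187)*319225) = 138258 + (-516 - 119390150) = 138258 - 119390666 = -119252408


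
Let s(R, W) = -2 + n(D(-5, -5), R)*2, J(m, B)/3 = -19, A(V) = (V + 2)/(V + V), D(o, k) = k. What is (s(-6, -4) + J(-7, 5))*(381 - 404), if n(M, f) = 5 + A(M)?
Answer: 5566/5 ≈ 1113.2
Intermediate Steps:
A(V) = (2 + V)/(2*V) (A(V) = (2 + V)/((2*V)) = (2 + V)*(1/(2*V)) = (2 + V)/(2*V))
n(M, f) = 5 + (2 + M)/(2*M)
J(m, B) = -57 (J(m, B) = 3*(-19) = -57)
s(R, W) = 43/5 (s(R, W) = -2 + (11/2 + 1/(-5))*2 = -2 + (11/2 - 1/5)*2 = -2 + (53/10)*2 = -2 + 53/5 = 43/5)
(s(-6, -4) + J(-7, 5))*(381 - 404) = (43/5 - 57)*(381 - 404) = -242/5*(-23) = 5566/5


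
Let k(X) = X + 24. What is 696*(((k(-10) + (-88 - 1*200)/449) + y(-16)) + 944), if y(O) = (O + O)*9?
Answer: 209177232/449 ≈ 4.6587e+5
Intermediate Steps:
k(X) = 24 + X
y(O) = 18*O (y(O) = (2*O)*9 = 18*O)
696*(((k(-10) + (-88 - 1*200)/449) + y(-16)) + 944) = 696*((((24 - 10) + (-88 - 1*200)/449) + 18*(-16)) + 944) = 696*(((14 + (-88 - 200)*(1/449)) - 288) + 944) = 696*(((14 - 288*1/449) - 288) + 944) = 696*(((14 - 288/449) - 288) + 944) = 696*((5998/449 - 288) + 944) = 696*(-123314/449 + 944) = 696*(300542/449) = 209177232/449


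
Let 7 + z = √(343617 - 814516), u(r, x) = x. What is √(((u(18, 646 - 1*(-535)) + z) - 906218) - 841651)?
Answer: √(-1746695 + I*√470899) ≈ 0.26 + 1321.6*I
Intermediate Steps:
z = -7 + I*√470899 (z = -7 + √(343617 - 814516) = -7 + √(-470899) = -7 + I*√470899 ≈ -7.0 + 686.22*I)
√(((u(18, 646 - 1*(-535)) + z) - 906218) - 841651) = √((((646 - 1*(-535)) + (-7 + I*√470899)) - 906218) - 841651) = √((((646 + 535) + (-7 + I*√470899)) - 906218) - 841651) = √(((1181 + (-7 + I*√470899)) - 906218) - 841651) = √(((1174 + I*√470899) - 906218) - 841651) = √((-905044 + I*√470899) - 841651) = √(-1746695 + I*√470899)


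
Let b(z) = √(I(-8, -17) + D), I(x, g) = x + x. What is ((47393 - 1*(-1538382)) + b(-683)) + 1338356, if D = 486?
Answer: 2924131 + √470 ≈ 2.9242e+6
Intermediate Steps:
I(x, g) = 2*x
b(z) = √470 (b(z) = √(2*(-8) + 486) = √(-16 + 486) = √470)
((47393 - 1*(-1538382)) + b(-683)) + 1338356 = ((47393 - 1*(-1538382)) + √470) + 1338356 = ((47393 + 1538382) + √470) + 1338356 = (1585775 + √470) + 1338356 = 2924131 + √470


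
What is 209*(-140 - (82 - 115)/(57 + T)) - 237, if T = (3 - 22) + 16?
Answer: -528647/18 ≈ -29369.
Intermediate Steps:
T = -3 (T = -19 + 16 = -3)
209*(-140 - (82 - 115)/(57 + T)) - 237 = 209*(-140 - (82 - 115)/(57 - 3)) - 237 = 209*(-140 - (-33)/54) - 237 = 209*(-140 - 1*(-11/18)) - 237 = 209*(-140 + 11/18) - 237 = 209*(-2509/18) - 237 = -524381/18 - 237 = -528647/18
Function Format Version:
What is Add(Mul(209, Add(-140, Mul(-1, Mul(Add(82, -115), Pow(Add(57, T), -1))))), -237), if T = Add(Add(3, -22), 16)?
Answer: Rational(-528647, 18) ≈ -29369.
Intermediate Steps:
T = -3 (T = Add(-19, 16) = -3)
Add(Mul(209, Add(-140, Mul(-1, Mul(Add(82, -115), Pow(Add(57, T), -1))))), -237) = Add(Mul(209, Add(-140, Mul(-1, Mul(Add(82, -115), Pow(Add(57, -3), -1))))), -237) = Add(Mul(209, Add(-140, Mul(-1, Mul(-33, Pow(54, -1))))), -237) = Add(Mul(209, Add(-140, Mul(-1, Mul(-33, Rational(1, 54))))), -237) = Add(Mul(209, Add(-140, Mul(-1, Rational(-11, 18)))), -237) = Add(Mul(209, Add(-140, Rational(11, 18))), -237) = Add(Mul(209, Rational(-2509, 18)), -237) = Add(Rational(-524381, 18), -237) = Rational(-528647, 18)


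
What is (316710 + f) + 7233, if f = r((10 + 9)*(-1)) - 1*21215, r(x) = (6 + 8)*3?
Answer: 302770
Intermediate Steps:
r(x) = 42 (r(x) = 14*3 = 42)
f = -21173 (f = 42 - 1*21215 = 42 - 21215 = -21173)
(316710 + f) + 7233 = (316710 - 21173) + 7233 = 295537 + 7233 = 302770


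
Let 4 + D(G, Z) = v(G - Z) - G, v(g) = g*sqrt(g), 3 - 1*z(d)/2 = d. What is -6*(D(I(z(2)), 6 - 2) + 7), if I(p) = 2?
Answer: -6 + 12*I*sqrt(2) ≈ -6.0 + 16.971*I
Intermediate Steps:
z(d) = 6 - 2*d
v(g) = g**(3/2)
D(G, Z) = -4 + (G - Z)**(3/2) - G (D(G, Z) = -4 + ((G - Z)**(3/2) - G) = -4 + (G - Z)**(3/2) - G)
-6*(D(I(z(2)), 6 - 2) + 7) = -6*((-4 + (2 - (6 - 2))**(3/2) - 1*2) + 7) = -6*((-4 + (2 - 1*4)**(3/2) - 2) + 7) = -6*((-4 + (2 - 4)**(3/2) - 2) + 7) = -6*((-4 + (-2)**(3/2) - 2) + 7) = -6*((-4 - 2*I*sqrt(2) - 2) + 7) = -6*((-6 - 2*I*sqrt(2)) + 7) = -6*(1 - 2*I*sqrt(2)) = -6 + 12*I*sqrt(2)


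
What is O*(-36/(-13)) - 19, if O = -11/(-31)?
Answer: -7261/403 ≈ -18.017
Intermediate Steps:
O = 11/31 (O = -11*(-1/31) = 11/31 ≈ 0.35484)
O*(-36/(-13)) - 19 = 11*(-36/(-13))/31 - 19 = 11*(-36*(-1/13))/31 - 19 = (11/31)*(36/13) - 19 = 396/403 - 19 = -7261/403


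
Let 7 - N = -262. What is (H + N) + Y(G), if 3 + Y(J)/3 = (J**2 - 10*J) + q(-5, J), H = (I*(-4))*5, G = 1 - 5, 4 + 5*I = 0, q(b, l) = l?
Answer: 432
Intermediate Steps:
N = 269 (N = 7 - 1*(-262) = 7 + 262 = 269)
I = -4/5 (I = -4/5 + (1/5)*0 = -4/5 + 0 = -4/5 ≈ -0.80000)
G = -4
H = 16 (H = -4/5*(-4)*5 = (16/5)*5 = 16)
Y(J) = -9 - 27*J + 3*J**2 (Y(J) = -9 + 3*((J**2 - 10*J) + J) = -9 + 3*(J**2 - 9*J) = -9 + (-27*J + 3*J**2) = -9 - 27*J + 3*J**2)
(H + N) + Y(G) = (16 + 269) + (-9 - 27*(-4) + 3*(-4)**2) = 285 + (-9 + 108 + 3*16) = 285 + (-9 + 108 + 48) = 285 + 147 = 432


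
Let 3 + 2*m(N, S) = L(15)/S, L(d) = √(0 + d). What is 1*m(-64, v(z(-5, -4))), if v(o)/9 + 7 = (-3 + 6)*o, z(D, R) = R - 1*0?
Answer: -3/2 - √15/342 ≈ -1.5113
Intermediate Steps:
z(D, R) = R (z(D, R) = R + 0 = R)
L(d) = √d
v(o) = -63 + 27*o (v(o) = -63 + 9*((-3 + 6)*o) = -63 + 9*(3*o) = -63 + 27*o)
m(N, S) = -3/2 + √15/(2*S) (m(N, S) = -3/2 + (√15/S)/2 = -3/2 + √15/(2*S))
1*m(-64, v(z(-5, -4))) = 1*((√15 - 3*(-63 + 27*(-4)))/(2*(-63 + 27*(-4)))) = 1*((√15 - 3*(-63 - 108))/(2*(-63 - 108))) = 1*((½)*(√15 - 3*(-171))/(-171)) = 1*((½)*(-1/171)*(√15 + 513)) = 1*((½)*(-1/171)*(513 + √15)) = 1*(-3/2 - √15/342) = -3/2 - √15/342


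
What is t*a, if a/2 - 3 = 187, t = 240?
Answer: 91200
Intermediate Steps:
a = 380 (a = 6 + 2*187 = 6 + 374 = 380)
t*a = 240*380 = 91200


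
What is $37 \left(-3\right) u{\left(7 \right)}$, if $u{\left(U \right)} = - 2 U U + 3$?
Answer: $10545$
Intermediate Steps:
$u{\left(U \right)} = 3 - 2 U^{2}$ ($u{\left(U \right)} = - 2 U^{2} + 3 = 3 - 2 U^{2}$)
$37 \left(-3\right) u{\left(7 \right)} = 37 \left(-3\right) \left(3 - 2 \cdot 7^{2}\right) = - 111 \left(3 - 98\right) = \left(-111\right) \left(-95\right) = 10545$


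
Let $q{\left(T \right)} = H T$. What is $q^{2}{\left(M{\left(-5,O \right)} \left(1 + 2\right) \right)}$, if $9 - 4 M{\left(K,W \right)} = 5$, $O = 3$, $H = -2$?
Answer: $36$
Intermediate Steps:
$M{\left(K,W \right)} = 1$ ($M{\left(K,W \right)} = \frac{9}{4} - \frac{5}{4} = 1$)
$q{\left(T \right)} = - 2 T$
$q^{2}{\left(M{\left(-5,O \right)} \left(1 + 2\right) \right)} = \left(- 2 \cdot 1 \left(1 + 2\right)\right)^{2} = \left(- 2 \cdot 1 \cdot 3\right)^{2} = \left(\left(-2\right) 3\right)^{2} = \left(-6\right)^{2} = 36$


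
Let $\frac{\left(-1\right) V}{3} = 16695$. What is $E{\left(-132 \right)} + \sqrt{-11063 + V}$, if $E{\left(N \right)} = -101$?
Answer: $-101 + 2 i \sqrt{15287} \approx -101.0 + 247.28 i$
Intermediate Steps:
$V = -50085$ ($V = \left(-3\right) 16695 = -50085$)
$E{\left(-132 \right)} + \sqrt{-11063 + V} = -101 + \sqrt{-11063 - 50085} = -101 + \sqrt{-61148} = -101 + 2 i \sqrt{15287}$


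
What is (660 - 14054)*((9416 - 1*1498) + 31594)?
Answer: -529223728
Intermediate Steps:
(660 - 14054)*((9416 - 1*1498) + 31594) = -13394*((9416 - 1498) + 31594) = -13394*(7918 + 31594) = -13394*39512 = -529223728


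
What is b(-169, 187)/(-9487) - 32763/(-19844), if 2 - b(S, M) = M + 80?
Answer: 5963797/3552076 ≈ 1.6790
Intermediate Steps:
b(S, M) = -78 - M (b(S, M) = 2 - (M + 80) = 2 - (80 + M) = 2 + (-80 - M) = -78 - M)
b(-169, 187)/(-9487) - 32763/(-19844) = (-78 - 1*187)/(-9487) - 32763/(-19844) = (-78 - 187)*(-1/9487) - 32763*(-1/19844) = -265*(-1/9487) + 32763/19844 = 5/179 + 32763/19844 = 5963797/3552076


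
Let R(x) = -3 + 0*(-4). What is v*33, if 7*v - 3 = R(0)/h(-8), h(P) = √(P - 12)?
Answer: 99/7 + 99*I*√5/70 ≈ 14.143 + 3.1624*I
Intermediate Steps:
h(P) = √(-12 + P)
R(x) = -3 (R(x) = -3 + 0 = -3)
v = 3/7 + 3*I*√5/70 (v = 3/7 + (-3/√(-12 - 8))/7 = 3/7 + (-3*(-I*√5/10))/7 = 3/7 + (-(-3)*I*√5/10)/7 = 3/7 + (3*I*√5/10)/7 = 3/7 + 3*I*√5/70 ≈ 0.42857 + 0.095832*I)
v*33 = (3/7 + 3*I*√5/70)*33 = 99/7 + 99*I*√5/70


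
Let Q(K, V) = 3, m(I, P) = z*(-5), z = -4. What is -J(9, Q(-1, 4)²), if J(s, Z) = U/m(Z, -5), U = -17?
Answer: 17/20 ≈ 0.85000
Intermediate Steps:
m(I, P) = 20 (m(I, P) = -4*(-5) = 20)
J(s, Z) = -17/20
-J(9, Q(-1, 4)²) = -1*(-17/20) = 17/20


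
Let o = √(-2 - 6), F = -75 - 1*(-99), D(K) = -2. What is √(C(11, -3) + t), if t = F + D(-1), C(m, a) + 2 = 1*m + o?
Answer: √(31 + 2*I*√2) ≈ 5.5735 + 0.25374*I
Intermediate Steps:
F = 24 (F = -75 + 99 = 24)
o = 2*I*√2 (o = √(-8) = 2*I*√2 ≈ 2.8284*I)
C(m, a) = -2 + m + 2*I*√2 (C(m, a) = -2 + (1*m + 2*I*√2) = -2 + (m + 2*I*√2) = -2 + m + 2*I*√2)
t = 22 (t = 24 - 2 = 22)
√(C(11, -3) + t) = √((-2 + 11 + 2*I*√2) + 22) = √((9 + 2*I*√2) + 22) = √(31 + 2*I*√2)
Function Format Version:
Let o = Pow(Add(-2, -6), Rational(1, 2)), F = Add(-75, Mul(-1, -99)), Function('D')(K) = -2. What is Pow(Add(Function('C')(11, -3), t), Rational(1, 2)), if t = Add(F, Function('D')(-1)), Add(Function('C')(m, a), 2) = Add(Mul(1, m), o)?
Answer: Pow(Add(31, Mul(2, I, Pow(2, Rational(1, 2)))), Rational(1, 2)) ≈ Add(5.5735, Mul(0.25374, I))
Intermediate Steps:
F = 24 (F = Add(-75, 99) = 24)
o = Mul(2, I, Pow(2, Rational(1, 2))) (o = Pow(-8, Rational(1, 2)) = Mul(2, I, Pow(2, Rational(1, 2))) ≈ Mul(2.8284, I))
Function('C')(m, a) = Add(-2, m, Mul(2, I, Pow(2, Rational(1, 2)))) (Function('C')(m, a) = Add(-2, Add(Mul(1, m), Mul(2, I, Pow(2, Rational(1, 2))))) = Add(-2, Add(m, Mul(2, I, Pow(2, Rational(1, 2))))) = Add(-2, m, Mul(2, I, Pow(2, Rational(1, 2)))))
t = 22 (t = Add(24, -2) = 22)
Pow(Add(Function('C')(11, -3), t), Rational(1, 2)) = Pow(Add(Add(-2, 11, Mul(2, I, Pow(2, Rational(1, 2)))), 22), Rational(1, 2)) = Pow(Add(Add(9, Mul(2, I, Pow(2, Rational(1, 2)))), 22), Rational(1, 2)) = Pow(Add(31, Mul(2, I, Pow(2, Rational(1, 2)))), Rational(1, 2))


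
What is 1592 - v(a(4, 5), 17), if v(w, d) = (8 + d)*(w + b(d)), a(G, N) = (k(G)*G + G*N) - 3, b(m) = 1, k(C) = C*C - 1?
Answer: -358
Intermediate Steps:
k(C) = -1 + C² (k(C) = C² - 1 = -1 + C²)
a(G, N) = -3 + G*N + G*(-1 + G²) (a(G, N) = ((-1 + G²)*G + G*N) - 3 = (G*(-1 + G²) + G*N) - 3 = (G*N + G*(-1 + G²)) - 3 = -3 + G*N + G*(-1 + G²))
v(w, d) = (1 + w)*(8 + d) (v(w, d) = (8 + d)*(w + 1) = (8 + d)*(1 + w) = (1 + w)*(8 + d))
1592 - v(a(4, 5), 17) = 1592 - (8 + 17 + 8*(-3 + 4³ - 1*4 + 4*5) + 17*(-3 + 4³ - 1*4 + 4*5)) = 1592 - (8 + 17 + 8*(-3 + 64 - 4 + 20) + 17*(-3 + 64 - 4 + 20)) = 1592 - (8 + 17 + 8*77 + 17*77) = 1592 - (8 + 17 + 616 + 1309) = 1592 - 1*1950 = 1592 - 1950 = -358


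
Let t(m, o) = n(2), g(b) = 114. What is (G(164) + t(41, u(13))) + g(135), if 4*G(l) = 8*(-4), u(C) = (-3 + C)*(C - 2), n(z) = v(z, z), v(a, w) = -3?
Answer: 103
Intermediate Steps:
n(z) = -3
u(C) = (-3 + C)*(-2 + C)
t(m, o) = -3
G(l) = -8 (G(l) = (8*(-4))/4 = (¼)*(-32) = -8)
(G(164) + t(41, u(13))) + g(135) = (-8 - 3) + 114 = -11 + 114 = 103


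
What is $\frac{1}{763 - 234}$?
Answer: $\frac{1}{529} \approx 0.0018904$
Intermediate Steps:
$\frac{1}{763 - 234} = \frac{1}{529}$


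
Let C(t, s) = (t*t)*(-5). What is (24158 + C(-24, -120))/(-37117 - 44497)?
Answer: -10639/40807 ≈ -0.26072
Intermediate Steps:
C(t, s) = -5*t**2 (C(t, s) = t**2*(-5) = -5*t**2)
(24158 + C(-24, -120))/(-37117 - 44497) = (24158 - 5*(-24)**2)/(-37117 - 44497) = (24158 - 5*576)/(-81614) = (24158 - 2880)*(-1/81614) = 21278*(-1/81614) = -10639/40807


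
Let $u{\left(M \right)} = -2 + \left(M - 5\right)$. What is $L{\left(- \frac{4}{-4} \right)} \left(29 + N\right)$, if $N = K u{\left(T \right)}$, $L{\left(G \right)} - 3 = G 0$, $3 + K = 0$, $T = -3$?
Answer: $177$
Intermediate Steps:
$K = -3$ ($K = -3 + 0 = -3$)
$L{\left(G \right)} = 3$ ($L{\left(G \right)} = 3 + G 0 = 3 + 0 = 3$)
$u{\left(M \right)} = -7 + M$ ($u{\left(M \right)} = -2 + \left(-5 + M\right) = -7 + M$)
$N = 30$ ($N = - 3 \left(-7 - 3\right) = \left(-3\right) \left(-10\right) = 30$)
$L{\left(- \frac{4}{-4} \right)} \left(29 + N\right) = 3 \left(29 + 30\right) = 3 \cdot 59 = 177$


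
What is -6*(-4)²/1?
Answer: -96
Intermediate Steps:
-6*(-4)²/1 = -6*16*1 = -96*1 = -96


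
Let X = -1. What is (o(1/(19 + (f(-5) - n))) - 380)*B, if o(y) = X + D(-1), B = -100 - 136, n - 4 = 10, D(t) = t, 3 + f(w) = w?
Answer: 90152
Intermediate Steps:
f(w) = -3 + w
n = 14 (n = 4 + 10 = 14)
B = -236
o(y) = -2 (o(y) = -1 - 1 = -2)
(o(1/(19 + (f(-5) - n))) - 380)*B = (-2 - 380)*(-236) = -382*(-236) = 90152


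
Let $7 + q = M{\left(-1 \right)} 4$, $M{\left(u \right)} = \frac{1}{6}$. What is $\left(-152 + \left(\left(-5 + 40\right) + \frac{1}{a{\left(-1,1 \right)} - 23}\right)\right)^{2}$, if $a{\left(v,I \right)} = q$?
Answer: $\frac{106069401}{7744} \approx 13697.0$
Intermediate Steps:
$M{\left(u \right)} = \frac{1}{6}$
$q = - \frac{19}{3}$ ($q = -7 + \frac{1}{6} \cdot 4 = -7 + \frac{2}{3} = - \frac{19}{3} \approx -6.3333$)
$a{\left(v,I \right)} = - \frac{19}{3}$
$\left(-152 + \left(\left(-5 + 40\right) + \frac{1}{a{\left(-1,1 \right)} - 23}\right)\right)^{2} = \left(-152 + \left(\left(-5 + 40\right) + \frac{1}{- \frac{19}{3} - 23}\right)\right)^{2} = \left(-152 + \left(35 + \frac{1}{- \frac{88}{3}}\right)\right)^{2} = \left(-152 + \left(35 - \frac{3}{88}\right)\right)^{2} = \left(-152 + \frac{3077}{88}\right)^{2} = \left(- \frac{10299}{88}\right)^{2} = \frac{106069401}{7744}$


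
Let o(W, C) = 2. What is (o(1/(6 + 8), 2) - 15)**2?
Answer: 169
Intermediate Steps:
(o(1/(6 + 8), 2) - 15)**2 = (2 - 15)**2 = (-13)**2 = 169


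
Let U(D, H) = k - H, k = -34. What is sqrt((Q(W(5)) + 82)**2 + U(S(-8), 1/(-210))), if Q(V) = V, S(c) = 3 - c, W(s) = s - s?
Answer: sqrt(295029210)/210 ≈ 81.792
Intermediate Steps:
W(s) = 0
U(D, H) = -34 - H
sqrt((Q(W(5)) + 82)**2 + U(S(-8), 1/(-210))) = sqrt((0 + 82)**2 + (-34 - 1/(-210))) = sqrt(82**2 + (-34 - 1*(-1/210))) = sqrt(6724 + (-34 + 1/210)) = sqrt(6724 - 7139/210) = sqrt(1404901/210) = sqrt(295029210)/210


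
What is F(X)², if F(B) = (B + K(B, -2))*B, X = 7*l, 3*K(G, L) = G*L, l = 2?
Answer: 38416/9 ≈ 4268.4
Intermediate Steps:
K(G, L) = G*L/3 (K(G, L) = (G*L)/3 = G*L/3)
X = 14 (X = 7*2 = 14)
F(B) = B²/3 (F(B) = (B + (⅓)*B*(-2))*B = (B - 2*B/3)*B = (B/3)*B = B²/3)
F(X)² = ((⅓)*14²)² = ((⅓)*196)² = (196/3)² = 38416/9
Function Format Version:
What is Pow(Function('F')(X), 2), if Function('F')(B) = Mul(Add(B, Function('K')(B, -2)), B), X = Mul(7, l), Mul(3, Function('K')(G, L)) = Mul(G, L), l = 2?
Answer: Rational(38416, 9) ≈ 4268.4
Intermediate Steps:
Function('K')(G, L) = Mul(Rational(1, 3), G, L) (Function('K')(G, L) = Mul(Rational(1, 3), Mul(G, L)) = Mul(Rational(1, 3), G, L))
X = 14 (X = Mul(7, 2) = 14)
Function('F')(B) = Mul(Rational(1, 3), Pow(B, 2)) (Function('F')(B) = Mul(Add(B, Mul(Rational(1, 3), B, -2)), B) = Mul(Add(B, Mul(Rational(-2, 3), B)), B) = Mul(Mul(Rational(1, 3), B), B) = Mul(Rational(1, 3), Pow(B, 2)))
Pow(Function('F')(X), 2) = Pow(Mul(Rational(1, 3), Pow(14, 2)), 2) = Pow(Mul(Rational(1, 3), 196), 2) = Pow(Rational(196, 3), 2) = Rational(38416, 9)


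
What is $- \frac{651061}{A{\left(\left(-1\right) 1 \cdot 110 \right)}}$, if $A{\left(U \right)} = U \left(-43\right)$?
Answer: $- \frac{651061}{4730} \approx -137.65$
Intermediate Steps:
$A{\left(U \right)} = - 43 U$
$- \frac{651061}{A{\left(\left(-1\right) 1 \cdot 110 \right)}} = - \frac{651061}{\left(-43\right) \left(-1\right) 1 \cdot 110} = - \frac{651061}{\left(-43\right) \left(\left(-1\right) 110\right)} = - \frac{651061}{\left(-43\right) \left(-110\right)} = - \frac{651061}{4730}$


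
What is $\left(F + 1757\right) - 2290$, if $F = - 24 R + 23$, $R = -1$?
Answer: $-486$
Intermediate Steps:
$F = 47$ ($F = \left(-24\right) \left(-1\right) + 23 = 24 + 23 = 47$)
$\left(F + 1757\right) - 2290 = \left(47 + 1757\right) - 2290 = 1804 - 2290 = -486$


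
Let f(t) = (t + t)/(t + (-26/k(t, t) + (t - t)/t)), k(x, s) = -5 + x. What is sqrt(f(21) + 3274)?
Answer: sqrt(78709930)/155 ≈ 57.238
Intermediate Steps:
f(t) = 2*t/(t - 26/(-5 + t)) (f(t) = (t + t)/(t + (-26/(-5 + t) + (t - t)/t)) = (2*t)/(t + (-26/(-5 + t) + 0/t)) = (2*t)/(t + (-26/(-5 + t) + 0)) = (2*t)/(t - 26/(-5 + t)) = 2*t/(t - 26/(-5 + t)))
sqrt(f(21) + 3274) = sqrt(2*21*(-5 + 21)/(-26 + 21*(-5 + 21)) + 3274) = sqrt(2*21*16/(-26 + 21*16) + 3274) = sqrt(2*21*16/(-26 + 336) + 3274) = sqrt(2*21*16/310 + 3274) = sqrt(2*21*(1/310)*16 + 3274) = sqrt(336/155 + 3274) = sqrt(507806/155) = sqrt(78709930)/155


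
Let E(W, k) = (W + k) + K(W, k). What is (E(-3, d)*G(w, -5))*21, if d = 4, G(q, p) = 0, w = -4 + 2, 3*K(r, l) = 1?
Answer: 0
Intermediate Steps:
K(r, l) = ⅓ (K(r, l) = (⅓)*1 = ⅓)
w = -2
E(W, k) = ⅓ + W + k (E(W, k) = (W + k) + ⅓ = ⅓ + W + k)
(E(-3, d)*G(w, -5))*21 = ((⅓ - 3 + 4)*0)*21 = ((4/3)*0)*21 = 0*21 = 0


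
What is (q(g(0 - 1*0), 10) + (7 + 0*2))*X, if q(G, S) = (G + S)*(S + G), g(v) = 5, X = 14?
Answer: 3248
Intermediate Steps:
q(G, S) = (G + S)**2 (q(G, S) = (G + S)*(G + S) = (G + S)**2)
(q(g(0 - 1*0), 10) + (7 + 0*2))*X = ((5 + 10)**2 + (7 + 0*2))*14 = (15**2 + (7 + 0))*14 = (225 + 7)*14 = 232*14 = 3248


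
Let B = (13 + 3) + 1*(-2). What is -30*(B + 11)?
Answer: -750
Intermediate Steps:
B = 14 (B = 16 - 2 = 14)
-30*(B + 11) = -30*(14 + 11) = -30*25 = -750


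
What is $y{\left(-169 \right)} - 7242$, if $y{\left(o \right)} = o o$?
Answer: $21319$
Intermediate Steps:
$y{\left(o \right)} = o^{2}$
$y{\left(-169 \right)} - 7242 = \left(-169\right)^{2} - 7242 = 28561 - 7242 = 21319$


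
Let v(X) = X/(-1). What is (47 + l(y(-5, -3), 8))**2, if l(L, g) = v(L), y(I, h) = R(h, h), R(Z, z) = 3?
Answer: 1936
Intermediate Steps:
v(X) = -X (v(X) = X*(-1) = -X)
y(I, h) = 3
l(L, g) = -L
(47 + l(y(-5, -3), 8))**2 = (47 - 1*3)**2 = (47 - 3)**2 = 44**2 = 1936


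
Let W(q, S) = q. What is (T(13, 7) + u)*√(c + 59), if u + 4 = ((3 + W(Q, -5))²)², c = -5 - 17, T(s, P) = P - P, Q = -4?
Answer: -3*√37 ≈ -18.248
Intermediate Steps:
T(s, P) = 0
c = -22
u = -3 (u = -4 + ((3 - 4)²)² = -4 + ((-1)²)² = -4 + 1² = -4 + 1 = -3)
(T(13, 7) + u)*√(c + 59) = (0 - 3)*√(-22 + 59) = -3*√37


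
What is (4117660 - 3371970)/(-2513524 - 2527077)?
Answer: -745690/5040601 ≈ -0.14794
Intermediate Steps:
(4117660 - 3371970)/(-2513524 - 2527077) = 745690/(-5040601) = 745690*(-1/5040601) = -745690/5040601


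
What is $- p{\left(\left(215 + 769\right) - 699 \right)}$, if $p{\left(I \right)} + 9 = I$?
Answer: $-276$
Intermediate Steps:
$p{\left(I \right)} = -9 + I$
$- p{\left(\left(215 + 769\right) - 699 \right)} = - (-9 + \left(\left(215 + 769\right) - 699\right)) = - (-9 + \left(984 - 699\right)) = - (-9 + 285) = \left(-1\right) 276 = -276$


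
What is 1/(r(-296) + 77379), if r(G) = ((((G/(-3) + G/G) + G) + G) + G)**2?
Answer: 9/6289636 ≈ 1.4309e-6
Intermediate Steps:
r(G) = (1 + 8*G/3)**2 (r(G) = ((((G*(-1/3) + 1) + G) + G) + G)**2 = ((((-G/3 + 1) + G) + G) + G)**2 = ((((1 - G/3) + G) + G) + G)**2 = (((1 + 2*G/3) + G) + G)**2 = ((1 + 5*G/3) + G)**2 = (1 + 8*G/3)**2)
1/(r(-296) + 77379) = 1/((3 + 8*(-296))**2/9 + 77379) = 1/((3 - 2368)**2/9 + 77379) = 1/((1/9)*(-2365)**2 + 77379) = 1/((1/9)*5593225 + 77379) = 1/(5593225/9 + 77379) = 1/(6289636/9) = 9/6289636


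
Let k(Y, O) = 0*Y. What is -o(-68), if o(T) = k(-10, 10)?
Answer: 0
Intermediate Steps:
k(Y, O) = 0
o(T) = 0
-o(-68) = -1*0 = 0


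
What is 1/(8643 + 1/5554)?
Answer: 5554/48003223 ≈ 0.00011570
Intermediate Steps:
1/(8643 + 1/5554) = 1/(48003223/5554) = 5554/48003223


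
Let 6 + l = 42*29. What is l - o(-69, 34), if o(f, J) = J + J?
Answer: 1144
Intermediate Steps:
o(f, J) = 2*J
l = 1212 (l = -6 + 42*29 = -6 + 1218 = 1212)
l - o(-69, 34) = 1212 - 2*34 = 1212 - 1*68 = 1212 - 68 = 1144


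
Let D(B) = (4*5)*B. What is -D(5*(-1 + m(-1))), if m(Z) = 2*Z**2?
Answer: -100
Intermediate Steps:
D(B) = 20*B
-D(5*(-1 + m(-1))) = -20*5*(-1 + 2*(-1)**2) = -20*5*(-1 + 2*1) = -20*5*(-1 + 2) = -20*5*1 = -20*5 = -1*100 = -100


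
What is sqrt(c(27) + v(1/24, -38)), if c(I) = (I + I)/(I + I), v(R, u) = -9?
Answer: 2*I*sqrt(2) ≈ 2.8284*I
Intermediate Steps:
c(I) = 1 (c(I) = (2*I)/((2*I)) = (2*I)*(1/(2*I)) = 1)
sqrt(c(27) + v(1/24, -38)) = sqrt(1 - 9) = sqrt(-8) = 2*I*sqrt(2)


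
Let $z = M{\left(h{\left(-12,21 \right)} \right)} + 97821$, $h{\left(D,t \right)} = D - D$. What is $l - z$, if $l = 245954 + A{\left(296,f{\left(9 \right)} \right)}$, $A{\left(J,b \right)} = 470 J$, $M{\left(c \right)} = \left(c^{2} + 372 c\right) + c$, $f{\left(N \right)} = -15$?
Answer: $287253$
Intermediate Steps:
$h{\left(D,t \right)} = 0$
$M{\left(c \right)} = c^{2} + 373 c$
$z = 97821$ ($z = 0 \left(373 + 0\right) + 97821 = 0 \cdot 373 + 97821 = 0 + 97821 = 97821$)
$l = 385074$ ($l = 245954 + 470 \cdot 296 = 245954 + 139120 = 385074$)
$l - z = 385074 - 97821 = 287253$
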